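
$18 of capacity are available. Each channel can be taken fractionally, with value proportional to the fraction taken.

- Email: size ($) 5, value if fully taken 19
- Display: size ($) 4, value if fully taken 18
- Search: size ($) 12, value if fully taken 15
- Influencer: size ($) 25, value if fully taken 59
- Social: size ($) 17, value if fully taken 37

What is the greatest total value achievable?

Rank by value-to-size ratio: Display 18/4≈4.5, Email 19/5≈3.8, Influencer 59/25≈2.36, Social 37/17≈2.18, Search 15/12≈1.25.
All 4 $ of Display fit (value 18) → 14 remain.
Take all of Email (5 $, value 19) → 9 $ left.
Only 9 $ remain; take 9/25 of Influencer for value 59×9/25 = 21.24.
Total value = 58.24.

58.24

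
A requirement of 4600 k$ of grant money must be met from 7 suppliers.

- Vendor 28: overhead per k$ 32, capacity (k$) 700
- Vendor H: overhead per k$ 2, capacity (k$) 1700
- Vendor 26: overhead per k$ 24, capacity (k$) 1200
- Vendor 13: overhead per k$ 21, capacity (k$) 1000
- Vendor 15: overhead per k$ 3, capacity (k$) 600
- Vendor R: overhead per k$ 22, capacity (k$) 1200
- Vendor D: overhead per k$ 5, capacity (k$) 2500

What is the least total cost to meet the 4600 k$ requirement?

Use suppliers in increasing cost order.
Take 1700 from Vendor H at 2 ; need 2900 more.
Take 600 from Vendor 15 at 3 ; need 2300 more.
Take 2300 from Vendor D at 5 to finish.
Vendor 13, Vendor R, Vendor 26, Vendor 28: unused.
Cost = 1700×2 + 600×3 + 2300×5 = 16700.

16700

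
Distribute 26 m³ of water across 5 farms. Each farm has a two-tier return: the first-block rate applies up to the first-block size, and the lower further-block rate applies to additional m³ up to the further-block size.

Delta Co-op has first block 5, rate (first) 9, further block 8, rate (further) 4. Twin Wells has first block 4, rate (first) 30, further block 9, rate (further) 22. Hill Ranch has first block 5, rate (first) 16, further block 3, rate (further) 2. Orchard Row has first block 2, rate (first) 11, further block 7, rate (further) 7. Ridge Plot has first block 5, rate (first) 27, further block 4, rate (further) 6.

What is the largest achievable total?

564

Order all 10 blocks by rate: Twin Wells/first 30 > Ridge Plot/first 27 > Twin Wells/second 22 > Hill Ranch/first 16 > Orchard Row/first 11 > Delta Co-op/first 9 > Orchard Row/second 7 > Ridge Plot/second 6 > Delta Co-op/second 4 > Hill Ranch/second 2.
Twin Wells first at 30: fill all 4 → 22 left.
Ridge Plot first at 27: fill all 5 → 17 left.
Twin Wells second at 22: fill all 9 → 8 left.
Fill Hill Ranch first block (5 at 16) → 3 left.
Orchard Row/first (11): +2 → 1 left.
Delta Co-op first at 9: only 1 left, fill 1.
Total = 30×4 + 27×5 + 22×9 + 16×5 + 11×2 + 9×1 = 564.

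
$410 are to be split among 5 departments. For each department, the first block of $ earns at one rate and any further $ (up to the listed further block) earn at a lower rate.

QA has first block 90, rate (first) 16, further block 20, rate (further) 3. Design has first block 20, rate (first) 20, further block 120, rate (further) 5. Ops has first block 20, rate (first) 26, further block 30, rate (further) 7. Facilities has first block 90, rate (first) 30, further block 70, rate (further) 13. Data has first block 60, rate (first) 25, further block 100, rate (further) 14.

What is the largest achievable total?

8350

Treat each block as its own option and order by rate: Facilities/T1 30 > Ops/T1 26 > Data/T1 25 > Design/T1 20 > QA/T1 16 > Data/T2 14 > Facilities/T2 13 > Ops/T2 7 > Design/T2 5 > QA/T2 3.
Facilities T1 at 30: fill all 90 ; 320 left.
Fill Ops T1 block (20 at 26) ; 300 left.
Data/T1 (25): +60 ; 240 left.
Design T1 at 20: fill all 20 ; 220 left.
Fill QA T1 block (90 at 16) ; 130 left.
Data/T2 (14): +100 ; 30 left.
Facilities/T2: +30 of 70 at 13; pool empty.
Total = 30×90 + 26×20 + 25×60 + 20×20 + 16×90 + 14×100 + 13×30 = 8350.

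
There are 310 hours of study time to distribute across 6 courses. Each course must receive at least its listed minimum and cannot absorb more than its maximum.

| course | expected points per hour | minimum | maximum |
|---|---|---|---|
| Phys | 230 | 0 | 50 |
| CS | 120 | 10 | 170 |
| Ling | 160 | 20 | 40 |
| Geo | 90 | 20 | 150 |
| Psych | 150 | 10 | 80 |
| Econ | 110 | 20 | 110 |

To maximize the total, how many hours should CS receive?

Meeting every minimum uses 0+10+20+20+10+20 = 80 hours, leaving 230.
Rank by expected points per hour: Phys 230 > Ling 160 > Psych 150 > CS 120 > Econ 110 > Geo 90.
Phys: +50 to 50 (cap) ; 180 left.
Give Ling 20 more to hit its cap of 40 ; 160 left.
Psych: +70 to 80 (cap) ; 90 left.
CS: +90 (room for 160) → 100. Pool exhausted.

100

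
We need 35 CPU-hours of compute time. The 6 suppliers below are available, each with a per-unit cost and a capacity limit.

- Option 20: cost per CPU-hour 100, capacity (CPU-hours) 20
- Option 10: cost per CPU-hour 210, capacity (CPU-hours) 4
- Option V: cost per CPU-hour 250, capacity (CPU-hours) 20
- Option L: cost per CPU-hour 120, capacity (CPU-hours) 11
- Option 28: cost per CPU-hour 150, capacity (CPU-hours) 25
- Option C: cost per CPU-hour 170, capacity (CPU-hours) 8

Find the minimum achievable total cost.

3920

Cheapest first:
Option 20 (100): use full 20 ; 15 CPU-hours to go.
Option L (120): use full 11 ; 4 CPU-hours to go.
Option 28 (150): take the remaining 4 ; done.
Option C, Option 10, Option V: unused.
Cost = 20×100 + 11×120 + 4×150 = 3920.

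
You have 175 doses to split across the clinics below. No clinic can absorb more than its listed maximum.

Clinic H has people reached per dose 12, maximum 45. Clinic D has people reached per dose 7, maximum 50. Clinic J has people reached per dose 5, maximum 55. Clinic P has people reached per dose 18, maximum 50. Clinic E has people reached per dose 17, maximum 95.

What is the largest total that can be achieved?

2875

Rank by people reached per dose: Clinic P 18 > Clinic E 17 > Clinic H 12 > Clinic D 7 > Clinic J 5.
Clinic P: +50 to 50 (cap) ; 125 left.
Clinic E: +95 to 95 (cap) ; 30 left.
Only 30 left; Clinic H takes them to reach 30.
Total = 12×30 + 18×50 + 17×95 = 2875.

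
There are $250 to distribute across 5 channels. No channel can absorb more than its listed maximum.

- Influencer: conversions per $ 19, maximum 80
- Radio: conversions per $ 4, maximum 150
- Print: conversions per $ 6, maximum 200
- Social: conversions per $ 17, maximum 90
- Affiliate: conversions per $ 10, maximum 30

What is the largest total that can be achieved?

Order the channels by conversions per $: Influencer 19 > Social 17 > Affiliate 10 > Print 6 > Radio 4.
Influencer takes 80 to reach its cap of 80 — 170 left.
Social takes 90 to reach its cap of 90 — 80 left.
Give Affiliate 30 to hit its cap of 30 — 50 left.
Only 50 left; Print takes them to reach 50.
Total = 19×80 + 6×50 + 17×90 + 10×30 = 3650.

3650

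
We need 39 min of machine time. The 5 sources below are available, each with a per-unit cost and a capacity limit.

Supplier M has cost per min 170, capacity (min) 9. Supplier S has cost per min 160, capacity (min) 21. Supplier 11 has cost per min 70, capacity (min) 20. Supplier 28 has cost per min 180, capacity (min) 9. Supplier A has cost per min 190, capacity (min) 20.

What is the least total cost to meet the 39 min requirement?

4440

Cheapest first:
Take 20 from Supplier 11 at 70 ; need 19 more.
Supplier S at 160: take 19 of its 21 ; requirement met.
Supplier M, Supplier 28, Supplier A: unused.
Cost = 20×70 + 19×160 = 4440.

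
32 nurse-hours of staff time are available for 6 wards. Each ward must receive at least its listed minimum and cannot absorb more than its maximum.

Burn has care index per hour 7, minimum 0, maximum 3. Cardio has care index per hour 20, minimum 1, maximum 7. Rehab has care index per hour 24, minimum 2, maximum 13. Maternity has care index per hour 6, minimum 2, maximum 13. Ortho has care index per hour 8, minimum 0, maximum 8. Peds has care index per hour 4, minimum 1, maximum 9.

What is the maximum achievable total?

539

Meeting every minimum uses 0+1+2+2+0+1 = 6 nurse-hours, leaving 26.
Rank by care index per hour: Rehab 24 > Cardio 20 > Ortho 8 > Burn 7 > Maternity 6 > Peds 4.
Rehab: +11 to 13 (cap) ; 15 left.
Cardio: +6 to 7 (cap) ; 9 left.
Ortho takes 8 more to reach its cap of 8 ; 1 left.
Burn: +1 (room for 3) → 1. Pool exhausted.
Total = 7×1 + 20×7 + 24×13 + 6×2 + 8×8 + 4×1 = 539.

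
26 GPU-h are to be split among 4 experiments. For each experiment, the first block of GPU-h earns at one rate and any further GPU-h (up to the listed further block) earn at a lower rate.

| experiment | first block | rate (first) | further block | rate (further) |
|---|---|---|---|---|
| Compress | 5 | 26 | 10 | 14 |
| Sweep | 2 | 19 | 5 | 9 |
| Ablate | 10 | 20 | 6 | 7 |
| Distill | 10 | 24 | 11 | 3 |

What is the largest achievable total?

Rank every tier by rate: Compress/T1 26 > Distill/T1 24 > Ablate/T1 20 > Sweep/T1 19 > Compress/T2 14 > Sweep/T2 9 > Ablate/T2 7 > Distill/T2 3.
Compress/T1 (26): +5 ; 21 left.
Distill/T1 (24): +10 ; 11 left.
Ablate/T1 (20): +10 ; 1 left.
Sweep/T1: +1 of 2 at 19; pool empty.
Total = 26×5 + 24×10 + 20×10 + 19×1 = 589.

589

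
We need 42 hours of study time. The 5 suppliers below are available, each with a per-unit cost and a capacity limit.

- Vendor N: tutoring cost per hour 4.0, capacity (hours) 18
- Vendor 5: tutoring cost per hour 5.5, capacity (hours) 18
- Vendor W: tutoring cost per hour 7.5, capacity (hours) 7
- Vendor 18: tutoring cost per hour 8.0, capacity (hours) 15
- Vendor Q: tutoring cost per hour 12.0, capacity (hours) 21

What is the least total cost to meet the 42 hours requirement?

216

Cheapest first:
Vendor N (4.0): use full 18 — 24 hours to go.
Vendor 5 at 5.5: take all 18 hours — 6 still needed.
Vendor W (7.5): take the remaining 6 — done.
Vendor 18, Vendor Q: unused.
Cost = 18×4.0 + 18×5.5 + 6×7.5 = 216.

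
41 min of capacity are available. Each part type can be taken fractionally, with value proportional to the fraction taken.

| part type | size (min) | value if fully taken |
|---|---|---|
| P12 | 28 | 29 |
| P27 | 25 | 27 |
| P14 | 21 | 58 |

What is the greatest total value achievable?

79.6

Rank by value-to-size ratio: P14 58/21≈2.76, P27 27/25≈1.08, P12 29/28≈1.04.
Take all of P14 (21 min, value 58) → 20 min left.
Fill the last 20 min with part of P27: 20/25 of it earns 21.6.
Total value = 79.6.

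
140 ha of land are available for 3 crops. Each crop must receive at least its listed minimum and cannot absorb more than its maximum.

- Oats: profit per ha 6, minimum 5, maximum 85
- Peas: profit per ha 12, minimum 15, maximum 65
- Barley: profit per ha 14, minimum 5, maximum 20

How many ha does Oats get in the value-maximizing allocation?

55

Meeting every minimum uses 5+15+5 = 25 ha, leaving 115.
Highest profit per ha first: Barley 14 > Peas 12 > Oats 6.
Give Barley 15 more to hit its cap of 20 ; 100 left.
Peas: +50 to 65 (cap) ; 50 left.
Oats: +50 (room for 80) → 55. Pool exhausted.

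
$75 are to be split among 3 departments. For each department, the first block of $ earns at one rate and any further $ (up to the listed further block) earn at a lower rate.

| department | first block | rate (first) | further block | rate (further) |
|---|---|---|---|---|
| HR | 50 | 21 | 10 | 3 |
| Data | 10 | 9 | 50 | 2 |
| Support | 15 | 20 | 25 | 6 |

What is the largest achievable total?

1440

Order all 6 blocks by rate: HR/first 21 > Support/first 20 > Data/first 9 > Support/second 6 > HR/second 3 > Data/second 2.
HR/first (21): +50 → 25 left.
Support first at 20: fill all 15 → 10 left.
Data/first (9): +10 → 0 left.
Total = 21×50 + 20×15 + 9×10 = 1440.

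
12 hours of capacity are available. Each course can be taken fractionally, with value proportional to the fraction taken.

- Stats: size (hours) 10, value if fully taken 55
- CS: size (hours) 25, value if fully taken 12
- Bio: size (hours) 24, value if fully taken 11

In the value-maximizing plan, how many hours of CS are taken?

Best value per unit of size first: Stats 55/10≈5.5, CS 12/25≈0.48, Bio 11/24≈0.458.
Take all of Stats (10 hours, value 55) — 2 hours left.
Fill the last 2 hours with part of CS: 2/25 of it earns 0.96.

2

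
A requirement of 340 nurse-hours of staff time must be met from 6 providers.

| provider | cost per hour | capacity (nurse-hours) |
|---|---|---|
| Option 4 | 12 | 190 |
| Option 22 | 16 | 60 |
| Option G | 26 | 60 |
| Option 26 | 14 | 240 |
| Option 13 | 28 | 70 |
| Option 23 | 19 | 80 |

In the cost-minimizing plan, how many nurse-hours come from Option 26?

150

Cheapest first:
Take 190 from Option 4 at 12 ; need 150 more.
Take 150 from Option 26 at 14 to finish.
Option 22, Option 23, Option G, Option 13: unused.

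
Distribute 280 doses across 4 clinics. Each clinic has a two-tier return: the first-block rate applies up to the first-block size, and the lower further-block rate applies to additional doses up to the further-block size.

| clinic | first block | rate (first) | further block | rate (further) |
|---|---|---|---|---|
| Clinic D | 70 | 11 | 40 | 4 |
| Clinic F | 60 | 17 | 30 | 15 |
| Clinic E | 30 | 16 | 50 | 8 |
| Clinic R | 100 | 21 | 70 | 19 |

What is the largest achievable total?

Treat each block as its own option and order by rate: Clinic R/tier1 21 > Clinic R/tier2 19 > Clinic F/tier1 17 > Clinic E/tier1 16 > Clinic F/tier2 15 > Clinic D/tier1 11 > Clinic E/tier2 8 > Clinic D/tier2 4.
Fill Clinic R tier1 block (100 at 21) — 180 left.
Clinic R/tier2 (19): +70 — 110 left.
Fill Clinic F tier1 block (60 at 17) — 50 left.
Clinic E/tier1 (16): +30 — 20 left.
Clinic F/tier2: +20 of 30 at 15; pool empty.
Total = 21×100 + 19×70 + 17×60 + 16×30 + 15×20 = 5230.

5230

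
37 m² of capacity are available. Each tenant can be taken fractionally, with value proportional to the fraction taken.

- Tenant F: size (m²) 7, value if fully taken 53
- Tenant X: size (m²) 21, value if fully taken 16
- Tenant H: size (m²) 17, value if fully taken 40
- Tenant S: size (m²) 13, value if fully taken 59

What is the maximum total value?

Sort by value density: Tenant F 53/7≈7.57, Tenant S 59/13≈4.54, Tenant H 40/17≈2.35, Tenant X 16/21≈0.762.
All 7 m² of Tenant F fit (value 53) — 30 remain.
Tenant S: take in full, 13 m² for value 59 — 17 left.
Take all of Tenant H (17 m², value 40) — 0 m² left.
Total value = 152.

152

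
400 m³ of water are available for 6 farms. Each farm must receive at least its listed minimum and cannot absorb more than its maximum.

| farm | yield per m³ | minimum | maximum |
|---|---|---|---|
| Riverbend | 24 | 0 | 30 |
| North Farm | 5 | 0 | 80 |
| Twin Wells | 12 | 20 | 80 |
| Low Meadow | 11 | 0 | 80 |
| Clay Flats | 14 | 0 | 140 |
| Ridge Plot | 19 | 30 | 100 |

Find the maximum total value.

6090

Meeting every minimum uses 0+0+20+0+0+30 = 50 m³, leaving 350.
Order the farms by yield per m³: Riverbend 24 > Ridge Plot 19 > Clay Flats 14 > Twin Wells 12 > Low Meadow 11 > North Farm 5.
Riverbend: +30 to 30 (cap) ; 320 left.
Give Ridge Plot 70 more to hit its cap of 100 ; 250 left.
Clay Flats takes 140 more to reach its cap of 140 ; 110 left.
Twin Wells: +60 to 80 (cap) ; 50 left.
Low Meadow: +50 (room for 80) → 50. Pool exhausted.
Total = 24×30 + 12×80 + 11×50 + 14×140 + 19×100 = 6090.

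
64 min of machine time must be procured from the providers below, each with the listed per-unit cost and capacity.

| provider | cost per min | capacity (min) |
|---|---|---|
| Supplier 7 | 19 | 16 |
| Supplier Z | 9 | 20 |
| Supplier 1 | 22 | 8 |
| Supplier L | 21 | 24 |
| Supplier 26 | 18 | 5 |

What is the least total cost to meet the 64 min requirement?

1057

Fill from the cheapest provider first.
Supplier Z at 9: take all 20 min → 44 still needed.
Supplier 26 (18): use full 5 → 39 min to go.
Take 16 from Supplier 7 at 19 → need 23 more.
Supplier L (21): take the remaining 23 → done.
Supplier 1: unused.
Cost = 20×9 + 5×18 + 16×19 + 23×21 = 1057.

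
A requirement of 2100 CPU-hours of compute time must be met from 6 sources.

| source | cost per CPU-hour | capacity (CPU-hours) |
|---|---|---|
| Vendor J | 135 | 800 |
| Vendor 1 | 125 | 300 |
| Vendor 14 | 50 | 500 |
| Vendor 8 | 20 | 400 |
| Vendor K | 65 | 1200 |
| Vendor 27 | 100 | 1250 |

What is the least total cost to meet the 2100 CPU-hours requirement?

Use sources in increasing cost order.
Vendor 8 at 20: take all 400 CPU-hours — 1700 still needed.
Take 500 from Vendor 14 at 50 — need 1200 more.
Take 1200 from Vendor K at 65 — need 0 more.
Vendor 27, Vendor 1, Vendor J: unused.
Cost = 400×20 + 500×50 + 1200×65 = 111000.

111000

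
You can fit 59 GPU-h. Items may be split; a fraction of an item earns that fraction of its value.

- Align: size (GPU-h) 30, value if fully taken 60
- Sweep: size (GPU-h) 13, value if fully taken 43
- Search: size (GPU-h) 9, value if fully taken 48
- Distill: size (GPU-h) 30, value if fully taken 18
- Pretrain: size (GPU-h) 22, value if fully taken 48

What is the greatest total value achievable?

169

Best value per unit of size first: Search 48/9≈5.33, Sweep 43/13≈3.31, Pretrain 48/22≈2.18, Align 60/30≈2, Distill 18/30≈0.6.
Take all of Search (9 GPU-h, value 48) — 50 GPU-h left.
Sweep: take in full, 13 GPU-h for value 43 — 37 left.
Pretrain: take in full, 22 GPU-h for value 48 — 15 left.
Fill the last 15 GPU-h with part of Align: 15/30 of it earns 30.
Total value = 169.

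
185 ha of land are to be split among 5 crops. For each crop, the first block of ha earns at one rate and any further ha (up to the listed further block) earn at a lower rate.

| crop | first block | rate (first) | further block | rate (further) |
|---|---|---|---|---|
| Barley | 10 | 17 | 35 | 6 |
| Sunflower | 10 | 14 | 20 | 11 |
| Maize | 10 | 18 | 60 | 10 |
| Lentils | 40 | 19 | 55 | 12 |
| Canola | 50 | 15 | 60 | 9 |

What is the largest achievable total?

2770

Rank every tier by rate: Lentils/T1 19 > Maize/T1 18 > Barley/T1 17 > Canola/T1 15 > Sunflower/T1 14 > Lentils/T2 12 > Sunflower/T2 11 > Maize/T2 10 > Canola/T2 9 > Barley/T2 6.
Fill Lentils T1 block (40 at 19) — 145 left.
Fill Maize T1 block (10 at 18) — 135 left.
Barley T1 at 17: fill all 10 — 125 left.
Canola T1 at 15: fill all 50 — 75 left.
Sunflower/T1 (14): +10 — 65 left.
Lentils T2 at 12: fill all 55 — 10 left.
Sunflower/T2: +10 of 20 at 11; pool empty.
Total = 19×40 + 18×10 + 17×10 + 15×50 + 14×10 + 12×55 + 11×10 = 2770.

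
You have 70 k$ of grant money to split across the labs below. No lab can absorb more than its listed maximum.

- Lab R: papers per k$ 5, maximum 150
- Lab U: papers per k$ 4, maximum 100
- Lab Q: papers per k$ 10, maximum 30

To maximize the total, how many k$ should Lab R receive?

Order the labs by papers per k$: Lab Q 10 > Lab R 5 > Lab U 4.
Give Lab Q 30 to hit its cap of 30 → 40 left.
Only 40 left; Lab R takes them to reach 40.

40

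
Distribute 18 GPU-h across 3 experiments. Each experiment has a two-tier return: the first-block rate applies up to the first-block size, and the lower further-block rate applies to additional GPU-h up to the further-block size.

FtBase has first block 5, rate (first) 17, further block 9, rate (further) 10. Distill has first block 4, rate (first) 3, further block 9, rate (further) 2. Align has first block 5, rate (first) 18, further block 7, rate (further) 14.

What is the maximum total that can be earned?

Order all 6 blocks by rate: Align/first 18 > FtBase/first 17 > Align/second 14 > FtBase/second 10 > Distill/first 3 > Distill/second 2.
Fill Align first block (5 at 18) → 13 left.
FtBase first at 17: fill all 5 → 8 left.
Align second at 14: fill all 7 → 1 left.
1 remain; put them into FtBase second at 10.
Total = 18×5 + 17×5 + 14×7 + 10×1 = 283.

283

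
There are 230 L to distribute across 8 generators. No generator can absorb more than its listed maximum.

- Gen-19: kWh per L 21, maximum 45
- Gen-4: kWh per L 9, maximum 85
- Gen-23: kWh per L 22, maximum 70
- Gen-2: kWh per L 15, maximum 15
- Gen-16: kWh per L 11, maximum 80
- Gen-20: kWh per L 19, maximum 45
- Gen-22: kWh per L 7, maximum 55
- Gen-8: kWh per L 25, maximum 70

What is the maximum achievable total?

5090

Rank by kWh per L: Gen-8 25 > Gen-23 22 > Gen-19 21 > Gen-20 19 > Gen-2 15 > Gen-16 11 > Gen-4 9 > Gen-22 7.
Gen-8: +70 to 70 (cap) ; 160 left.
Gen-23: +70 to 70 (cap) ; 90 left.
Gen-19: +45 to 45 (cap) ; 45 left.
Gen-20: +45 to 45 (cap) ; 0 left.
Total = 21×45 + 22×70 + 19×45 + 25×70 = 5090.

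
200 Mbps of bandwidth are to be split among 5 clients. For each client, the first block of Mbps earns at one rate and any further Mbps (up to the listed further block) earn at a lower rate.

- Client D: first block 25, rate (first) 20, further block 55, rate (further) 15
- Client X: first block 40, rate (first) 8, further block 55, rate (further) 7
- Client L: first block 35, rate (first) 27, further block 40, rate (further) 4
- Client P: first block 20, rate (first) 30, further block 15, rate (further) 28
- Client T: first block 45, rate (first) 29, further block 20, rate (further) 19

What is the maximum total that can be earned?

Rank every tier by rate: Client P/tier1 30 > Client T/tier1 29 > Client P/tier2 28 > Client L/tier1 27 > Client D/tier1 20 > Client T/tier2 19 > Client D/tier2 15 > Client X/tier1 8 > Client X/tier2 7 > Client L/tier2 4.
Fill Client P tier1 block (20 at 30) — 180 left.
Fill Client T tier1 block (45 at 29) — 135 left.
Fill Client P tier2 block (15 at 28) — 120 left.
Client L/tier1 (27): +35 — 85 left.
Fill Client D tier1 block (25 at 20) — 60 left.
Client T tier2 at 19: fill all 20 — 40 left.
40 remain; put them into Client D tier2 at 15.
Total = 30×20 + 29×45 + 28×15 + 27×35 + 20×25 + 19×20 + 15×40 = 4750.

4750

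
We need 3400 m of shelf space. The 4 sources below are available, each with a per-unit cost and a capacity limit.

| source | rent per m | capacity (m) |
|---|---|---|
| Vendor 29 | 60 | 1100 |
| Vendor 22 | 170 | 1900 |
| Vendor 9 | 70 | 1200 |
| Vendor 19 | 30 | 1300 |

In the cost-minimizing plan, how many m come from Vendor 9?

1000

Cheapest first:
Vendor 19 at 30: take all 1300 m — 2100 still needed.
Take 1100 from Vendor 29 at 60 — need 1000 more.
Take 1000 from Vendor 9 at 70 to finish.
Vendor 22: unused.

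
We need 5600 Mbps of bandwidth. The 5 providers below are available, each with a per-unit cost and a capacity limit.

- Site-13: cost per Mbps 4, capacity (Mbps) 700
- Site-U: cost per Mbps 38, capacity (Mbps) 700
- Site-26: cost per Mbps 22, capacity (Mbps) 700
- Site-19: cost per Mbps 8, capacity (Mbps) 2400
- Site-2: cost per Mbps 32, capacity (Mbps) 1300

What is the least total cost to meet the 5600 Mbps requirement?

Use providers in increasing cost order.
Site-13 (4): use full 700 ; 4900 Mbps to go.
Take 2400 from Site-19 at 8 ; need 2500 more.
Site-26 (22): use full 700 ; 1800 Mbps to go.
Site-2 (32): use full 1300 ; 500 Mbps to go.
Site-U at 38: take 500 of its 700 ; requirement met.
Cost = 700×4 + 2400×8 + 700×22 + 1300×32 + 500×38 = 98000.

98000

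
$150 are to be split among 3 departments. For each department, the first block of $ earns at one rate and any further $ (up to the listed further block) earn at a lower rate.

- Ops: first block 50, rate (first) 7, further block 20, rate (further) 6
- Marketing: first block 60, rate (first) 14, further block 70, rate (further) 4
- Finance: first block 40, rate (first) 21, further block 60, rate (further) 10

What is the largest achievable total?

Treat each block as its own option and order by rate: Finance/tier1 21 > Marketing/tier1 14 > Finance/tier2 10 > Ops/tier1 7 > Ops/tier2 6 > Marketing/tier2 4.
Fill Finance tier1 block (40 at 21) ; 110 left.
Marketing/tier1 (14): +60 ; 50 left.
Finance tier2 at 10: only 50 left, fill 50.
Total = 21×40 + 14×60 + 10×50 = 2180.

2180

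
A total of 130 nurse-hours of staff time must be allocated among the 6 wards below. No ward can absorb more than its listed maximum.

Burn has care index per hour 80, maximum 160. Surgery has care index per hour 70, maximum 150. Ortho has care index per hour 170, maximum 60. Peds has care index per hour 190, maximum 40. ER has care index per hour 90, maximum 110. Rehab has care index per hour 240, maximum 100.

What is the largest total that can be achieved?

29700

Order the wards by care index per hour: Rehab 240 > Peds 190 > Ortho 170 > ER 90 > Burn 80 > Surgery 70.
Rehab: +100 to 100 (cap) — 30 left.
Peds: +30 (room for 40) → 30. Pool exhausted.
Total = 190×30 + 240×100 = 29700.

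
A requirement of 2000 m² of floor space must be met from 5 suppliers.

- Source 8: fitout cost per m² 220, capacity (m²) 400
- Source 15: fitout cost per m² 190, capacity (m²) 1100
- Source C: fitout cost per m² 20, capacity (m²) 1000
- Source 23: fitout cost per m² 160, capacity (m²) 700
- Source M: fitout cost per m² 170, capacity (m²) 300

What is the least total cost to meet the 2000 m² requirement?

183000

Cheapest first:
Take 1000 from Source C at 20 ; need 1000 more.
Source 23 at 160: take all 700 m² ; 300 still needed.
Source M at 170: take all 300 m² ; 0 still needed.
Source 15, Source 8: unused.
Cost = 1000×20 + 700×160 + 300×170 = 183000.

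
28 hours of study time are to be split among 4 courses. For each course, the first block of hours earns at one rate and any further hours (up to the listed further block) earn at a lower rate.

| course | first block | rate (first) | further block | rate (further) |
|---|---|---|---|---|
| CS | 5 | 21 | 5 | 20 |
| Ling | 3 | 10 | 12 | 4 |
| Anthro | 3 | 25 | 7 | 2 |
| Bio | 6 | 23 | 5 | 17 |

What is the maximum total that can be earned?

Treat each block as its own option and order by rate: Anthro/tier1 25 > Bio/tier1 23 > CS/tier1 21 > CS/tier2 20 > Bio/tier2 17 > Ling/tier1 10 > Ling/tier2 4 > Anthro/tier2 2.
Anthro/tier1 (25): +3 ; 25 left.
Bio/tier1 (23): +6 ; 19 left.
CS tier1 at 21: fill all 5 ; 14 left.
Fill CS tier2 block (5 at 20) ; 9 left.
Bio tier2 at 17: fill all 5 ; 4 left.
Ling tier1 at 10: fill all 3 ; 1 left.
Ling/tier2: +1 of 12 at 4; pool empty.
Total = 25×3 + 23×6 + 21×5 + 20×5 + 17×5 + 10×3 + 4×1 = 537.

537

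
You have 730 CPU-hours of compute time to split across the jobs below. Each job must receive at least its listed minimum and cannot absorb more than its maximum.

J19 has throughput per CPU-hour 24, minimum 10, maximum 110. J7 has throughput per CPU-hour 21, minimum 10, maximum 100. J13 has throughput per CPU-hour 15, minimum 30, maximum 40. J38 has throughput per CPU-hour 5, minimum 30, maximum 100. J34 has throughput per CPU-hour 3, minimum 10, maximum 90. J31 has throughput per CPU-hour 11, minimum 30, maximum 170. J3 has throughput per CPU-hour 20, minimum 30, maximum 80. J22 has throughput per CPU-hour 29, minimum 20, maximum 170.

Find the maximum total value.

Meeting every minimum uses 10+10+30+30+10+30+30+20 = 170 CPU-hours, leaving 560.
Order the jobs by throughput per CPU-hour: J22 29 > J19 24 > J7 21 > J3 20 > J13 15 > J31 11 > J38 5 > J34 3.
J22 takes 150 more to reach its cap of 170 → 410 left.
J19 takes 100 more to reach its cap of 110 → 310 left.
Give J7 90 more to hit its cap of 100 → 220 left.
J3 takes 50 more to reach its cap of 80 → 170 left.
J13 takes 10 more to reach its cap of 40 → 160 left.
J31 takes 140 more to reach its cap of 170 → 20 left.
J38: +20 (room for 70) → 50. Pool exhausted.
Total = 24×110 + 21×100 + 15×40 + 5×50 + 3×10 + 11×170 + 20×80 + 29×170 = 14020.

14020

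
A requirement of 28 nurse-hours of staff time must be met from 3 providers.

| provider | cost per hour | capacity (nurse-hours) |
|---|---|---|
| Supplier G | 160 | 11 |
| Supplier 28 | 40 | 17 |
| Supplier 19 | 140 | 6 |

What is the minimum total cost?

2320

Fill from the cheapest provider first.
Supplier 28 at 40: take all 17 nurse-hours → 11 still needed.
Supplier 19 (140): use full 6 → 5 nurse-hours to go.
Take 5 from Supplier G at 160 to finish.
Cost = 17×40 + 6×140 + 5×160 = 2320.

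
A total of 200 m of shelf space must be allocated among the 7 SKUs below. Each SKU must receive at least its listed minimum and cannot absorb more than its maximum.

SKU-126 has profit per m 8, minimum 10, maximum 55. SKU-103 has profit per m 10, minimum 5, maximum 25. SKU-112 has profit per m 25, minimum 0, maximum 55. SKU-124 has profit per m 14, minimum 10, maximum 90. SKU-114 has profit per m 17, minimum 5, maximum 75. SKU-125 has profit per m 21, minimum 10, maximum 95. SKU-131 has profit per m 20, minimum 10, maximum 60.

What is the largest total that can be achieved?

4125

Meeting every minimum uses 10+5+0+10+5+10+10 = 50 m, leaving 150.
Order the SKUs by profit per m: SKU-112 25 > SKU-125 21 > SKU-131 20 > SKU-114 17 > SKU-124 14 > SKU-103 10 > SKU-126 8.
Give SKU-112 55 more to hit its cap of 55 — 95 left.
SKU-125: +85 to 95 (cap) — 10 left.
SKU-131: +10 (room for 50) → 20. Pool exhausted.
Total = 8×10 + 10×5 + 25×55 + 14×10 + 17×5 + 21×95 + 20×20 = 4125.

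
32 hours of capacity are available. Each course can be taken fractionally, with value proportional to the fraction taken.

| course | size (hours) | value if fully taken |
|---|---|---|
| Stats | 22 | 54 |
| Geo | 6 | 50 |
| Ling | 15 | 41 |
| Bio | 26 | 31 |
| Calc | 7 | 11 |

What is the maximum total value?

118

Rank by value-to-size ratio: Geo 50/6≈8.33, Ling 41/15≈2.73, Stats 54/22≈2.45, Calc 11/7≈1.57, Bio 31/26≈1.19.
Take all of Geo (6 hours, value 50) ; 26 hours left.
All 15 hours of Ling fit (value 41) ; 11 remain.
11 hours left: a 11/22 share of Stats gives 54×11/22 = 27.
Total value = 118.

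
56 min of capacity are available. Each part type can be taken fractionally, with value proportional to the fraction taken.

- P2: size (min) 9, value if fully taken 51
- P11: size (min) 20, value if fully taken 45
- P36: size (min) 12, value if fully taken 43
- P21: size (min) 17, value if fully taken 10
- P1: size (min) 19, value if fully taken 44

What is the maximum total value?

Rank by value-to-size ratio: P2 51/9≈5.67, P36 43/12≈3.58, P1 44/19≈2.32, P11 45/20≈2.25, P21 10/17≈0.588.
P2: take in full, 9 min for value 51 — 47 left.
P36: take in full, 12 min for value 43 — 35 left.
Take all of P1 (19 min, value 44) — 16 min left.
Fill the last 16 min with part of P11: 16/20 of it earns 36.
Total value = 174.

174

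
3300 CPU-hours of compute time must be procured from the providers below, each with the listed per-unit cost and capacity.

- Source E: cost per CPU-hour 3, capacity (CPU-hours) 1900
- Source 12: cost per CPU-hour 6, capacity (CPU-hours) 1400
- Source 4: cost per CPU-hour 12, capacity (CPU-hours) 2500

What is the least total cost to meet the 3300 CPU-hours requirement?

14100

Use providers in increasing cost order.
Take 1900 from Source E at 3 — need 1400 more.
Source 12 (6): use full 1400 — 0 CPU-hours to go.
Source 4: unused.
Cost = 1900×3 + 1400×6 = 14100.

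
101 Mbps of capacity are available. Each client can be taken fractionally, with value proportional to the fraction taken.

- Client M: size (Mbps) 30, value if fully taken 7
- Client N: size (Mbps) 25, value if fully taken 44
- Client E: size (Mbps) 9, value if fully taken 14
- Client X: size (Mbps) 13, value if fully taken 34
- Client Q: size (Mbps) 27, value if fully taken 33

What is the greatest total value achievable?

Rank by value-to-size ratio: Client X 34/13≈2.62, Client N 44/25≈1.76, Client E 14/9≈1.56, Client Q 33/27≈1.22, Client M 7/30≈0.233.
Client X: take in full, 13 Mbps for value 34 ; 88 left.
All 25 Mbps of Client N fit (value 44) ; 63 remain.
Client E: take in full, 9 Mbps for value 14 ; 54 left.
Take all of Client Q (27 Mbps, value 33) ; 27 Mbps left.
Fill the last 27 Mbps with part of Client M: 27/30 of it earns 6.3.
Total value = 131.3.

131.3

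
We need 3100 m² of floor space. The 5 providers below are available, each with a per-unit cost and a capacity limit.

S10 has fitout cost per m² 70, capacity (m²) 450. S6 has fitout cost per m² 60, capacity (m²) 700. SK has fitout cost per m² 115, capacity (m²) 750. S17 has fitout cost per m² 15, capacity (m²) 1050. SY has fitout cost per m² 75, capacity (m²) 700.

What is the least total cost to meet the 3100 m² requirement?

Use providers in increasing cost order.
S17 (15): use full 1050 → 2050 m² to go.
Take 700 from S6 at 60 → need 1350 more.
S10 at 70: take all 450 m² → 900 still needed.
SY (75): use full 700 → 200 m² to go.
SK at 115: take 200 of its 750 → requirement met.
Cost = 1050×15 + 700×60 + 450×70 + 700×75 + 200×115 = 164750.

164750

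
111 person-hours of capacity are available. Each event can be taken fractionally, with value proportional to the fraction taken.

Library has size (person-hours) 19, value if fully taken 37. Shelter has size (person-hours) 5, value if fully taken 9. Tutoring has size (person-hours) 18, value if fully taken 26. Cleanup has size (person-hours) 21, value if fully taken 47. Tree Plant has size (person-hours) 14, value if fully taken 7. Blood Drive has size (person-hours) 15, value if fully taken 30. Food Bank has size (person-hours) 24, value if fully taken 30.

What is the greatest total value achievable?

183.5

Best value per unit of size first: Cleanup 47/21≈2.24, Blood Drive 30/15≈2, Library 37/19≈1.95, Shelter 9/5≈1.8, Tutoring 26/18≈1.44, Food Bank 30/24≈1.25, Tree Plant 7/14≈0.5.
Cleanup: take in full, 21 person-hours for value 47 — 90 left.
All 15 person-hours of Blood Drive fit (value 30) — 75 remain.
Take all of Library (19 person-hours, value 37) — 56 person-hours left.
All 5 person-hours of Shelter fit (value 9) — 51 remain.
Tutoring: take in full, 18 person-hours for value 26 — 33 left.
All 24 person-hours of Food Bank fit (value 30) — 9 remain.
Only 9 person-hours remain; take 9/14 of Tree Plant for value 7×9/14 = 4.5.
Total value = 183.5.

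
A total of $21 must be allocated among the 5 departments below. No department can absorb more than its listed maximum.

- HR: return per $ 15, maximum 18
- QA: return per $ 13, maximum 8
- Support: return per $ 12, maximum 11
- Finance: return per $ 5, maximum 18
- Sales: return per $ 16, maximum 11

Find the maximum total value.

Highest return per $ first: Sales 16 > HR 15 > QA 13 > Support 12 > Finance 5.
Give Sales 11 to hit its cap of 11 → 10 left.
HR has room for 18 but only 10 remain, so it gets 10.
Total = 15×10 + 16×11 = 326.

326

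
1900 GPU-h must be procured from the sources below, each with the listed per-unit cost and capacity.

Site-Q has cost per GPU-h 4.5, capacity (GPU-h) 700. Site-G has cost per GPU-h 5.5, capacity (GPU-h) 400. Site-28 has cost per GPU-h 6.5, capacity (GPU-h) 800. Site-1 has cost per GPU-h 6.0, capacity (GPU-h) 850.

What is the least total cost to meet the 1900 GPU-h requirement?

10150

Fill from the cheapest source first.
Site-Q (4.5): use full 700 → 1200 GPU-h to go.
Site-G (5.5): use full 400 → 800 GPU-h to go.
Take 800 from Site-1 at 6.0 to finish.
Site-28: unused.
Cost = 700×4.5 + 400×5.5 + 800×6.0 = 10150.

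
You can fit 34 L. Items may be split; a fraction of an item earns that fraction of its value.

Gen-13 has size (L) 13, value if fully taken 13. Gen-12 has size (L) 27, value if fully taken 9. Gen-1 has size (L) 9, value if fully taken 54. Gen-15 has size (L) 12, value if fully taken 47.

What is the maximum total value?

Sort by value density: Gen-1 54/9≈6, Gen-15 47/12≈3.92, Gen-13 13/13≈1, Gen-12 9/27≈0.333.
All 9 L of Gen-1 fit (value 54) ; 25 remain.
Gen-15: take in full, 12 L for value 47 ; 13 left.
Take all of Gen-13 (13 L, value 13) ; 0 L left.
Total value = 114.

114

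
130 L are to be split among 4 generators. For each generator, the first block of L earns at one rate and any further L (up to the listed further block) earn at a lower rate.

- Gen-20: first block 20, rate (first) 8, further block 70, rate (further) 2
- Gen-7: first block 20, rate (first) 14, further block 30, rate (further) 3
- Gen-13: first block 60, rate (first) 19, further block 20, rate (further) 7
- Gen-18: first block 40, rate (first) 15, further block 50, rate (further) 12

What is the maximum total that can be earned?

2140

Order all 8 blocks by rate: Gen-13/T1 19 > Gen-18/T1 15 > Gen-7/T1 14 > Gen-18/T2 12 > Gen-20/T1 8 > Gen-13/T2 7 > Gen-7/T2 3 > Gen-20/T2 2.
Gen-13/T1 (19): +60 → 70 left.
Gen-18 T1 at 15: fill all 40 → 30 left.
Gen-7 T1 at 14: fill all 20 → 10 left.
Gen-18/T2: +10 of 50 at 12; pool empty.
Total = 19×60 + 15×40 + 14×20 + 12×10 = 2140.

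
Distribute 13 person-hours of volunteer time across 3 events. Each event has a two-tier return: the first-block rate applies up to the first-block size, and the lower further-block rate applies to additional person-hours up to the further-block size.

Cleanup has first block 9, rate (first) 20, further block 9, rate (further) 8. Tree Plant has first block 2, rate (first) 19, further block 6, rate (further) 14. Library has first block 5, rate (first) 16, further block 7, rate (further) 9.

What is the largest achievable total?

250

Order all 6 blocks by rate: Cleanup/first 20 > Tree Plant/first 19 > Library/first 16 > Tree Plant/second 14 > Library/second 9 > Cleanup/second 8.
Fill Cleanup first block (9 at 20) → 4 left.
Tree Plant/first (19): +2 → 2 left.
Library first at 16: only 2 left, fill 2.
Total = 20×9 + 19×2 + 16×2 = 250.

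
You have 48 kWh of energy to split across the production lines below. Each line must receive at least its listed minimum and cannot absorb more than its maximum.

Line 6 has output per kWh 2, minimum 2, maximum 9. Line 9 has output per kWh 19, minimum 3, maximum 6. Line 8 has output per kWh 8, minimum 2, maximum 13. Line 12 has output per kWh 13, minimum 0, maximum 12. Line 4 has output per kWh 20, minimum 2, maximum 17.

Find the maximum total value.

Meeting every minimum uses 2+3+2+0+2 = 9 kWh, leaving 39.
Rank by output per kWh: Line 4 20 > Line 9 19 > Line 12 13 > Line 8 8 > Line 6 2.
Give Line 4 15 more to hit its cap of 17 ; 24 left.
Line 9 takes 3 more to reach its cap of 6 ; 21 left.
Line 12: +12 to 12 (cap) ; 9 left.
Line 8: +9 (room for 11) → 11. Pool exhausted.
Total = 2×2 + 19×6 + 8×11 + 13×12 + 20×17 = 702.

702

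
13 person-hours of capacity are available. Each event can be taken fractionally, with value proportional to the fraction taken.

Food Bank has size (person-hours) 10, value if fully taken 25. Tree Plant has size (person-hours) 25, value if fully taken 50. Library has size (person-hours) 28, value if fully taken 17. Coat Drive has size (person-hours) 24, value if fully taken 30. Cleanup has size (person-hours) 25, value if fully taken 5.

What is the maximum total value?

31

Best value per unit of size first: Food Bank 25/10≈2.5, Tree Plant 50/25≈2, Coat Drive 30/24≈1.25, Library 17/28≈0.607, Cleanup 5/25≈0.2.
Take all of Food Bank (10 person-hours, value 25) → 3 person-hours left.
3 person-hours left: a 3/25 share of Tree Plant gives 50×3/25 = 6.
Total value = 31.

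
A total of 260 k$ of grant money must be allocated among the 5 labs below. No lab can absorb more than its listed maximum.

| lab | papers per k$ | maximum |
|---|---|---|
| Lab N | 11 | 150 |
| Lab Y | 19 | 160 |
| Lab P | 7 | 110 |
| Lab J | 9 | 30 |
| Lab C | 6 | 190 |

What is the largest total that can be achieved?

Highest papers per k$ first: Lab Y 19 > Lab N 11 > Lab J 9 > Lab P 7 > Lab C 6.
Lab Y takes 160 to reach its cap of 160 ; 100 left.
Lab N has room for 150 but only 100 remain, so it gets 100.
Total = 11×100 + 19×160 = 4140.

4140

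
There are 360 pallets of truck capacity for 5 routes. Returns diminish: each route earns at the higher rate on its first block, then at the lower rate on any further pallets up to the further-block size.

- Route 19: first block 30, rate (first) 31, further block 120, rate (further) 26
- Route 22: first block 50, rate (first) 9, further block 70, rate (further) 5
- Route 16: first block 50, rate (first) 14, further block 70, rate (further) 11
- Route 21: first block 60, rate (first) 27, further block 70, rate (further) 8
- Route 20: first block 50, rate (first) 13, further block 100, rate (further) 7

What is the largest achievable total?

Order all 10 blocks by rate: Route 19/T1 31 > Route 21/T1 27 > Route 19/T2 26 > Route 16/T1 14 > Route 20/T1 13 > Route 16/T2 11 > Route 22/T1 9 > Route 21/T2 8 > Route 20/T2 7 > Route 22/T2 5.
Route 19 T1 at 31: fill all 30 → 330 left.
Route 21 T1 at 27: fill all 60 → 270 left.
Route 19 T2 at 26: fill all 120 → 150 left.
Route 16 T1 at 14: fill all 50 → 100 left.
Route 20/T1 (13): +50 → 50 left.
Route 16/T2: +50 of 70 at 11; pool empty.
Total = 31×30 + 27×60 + 26×120 + 14×50 + 13×50 + 11×50 = 7570.

7570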